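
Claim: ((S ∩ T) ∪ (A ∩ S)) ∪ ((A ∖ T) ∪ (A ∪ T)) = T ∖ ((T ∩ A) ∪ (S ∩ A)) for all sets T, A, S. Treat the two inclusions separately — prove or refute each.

Reverse inclusion. Let x ∈ T ∖ ((T ∩ A) ∪ (S ∩ A)). Then either x ∈ T and x ∉ A, S; or x ∈ T ∩ S and x ∉ A. In each case x ∈ ((S ∩ T) ∪ (A ∩ S)) ∪ ((A ∖ T) ∪ (A ∪ T)), so T ∖ ((T ∩ A) ∪ (S ∩ A)) ⊆ ((S ∩ T) ∪ (A ∩ S)) ∪ ((A ∖ T) ∪ (A ∪ T)).

Forward inclusion. This inclusion fails. Take T = ∅, A = {1}, S = ∅; then 1 ∈ ((S ∩ T) ∪ (A ∩ S)) ∪ ((A ∖ T) ∪ (A ∪ T)) but 1 ∉ T ∖ ((T ∩ A) ∪ (S ∩ A)).

The sets are not equal: only the reverse inclusion holds.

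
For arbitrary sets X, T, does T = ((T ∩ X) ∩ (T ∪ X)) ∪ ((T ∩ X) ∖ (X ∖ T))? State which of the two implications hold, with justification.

(⊆) This inclusion fails. Take X = ∅, T = {1}; then 1 ∈ T but 1 ∉ ((T ∩ X) ∩ (T ∪ X)) ∪ ((T ∩ X) ∖ (X ∖ T)).

(⊇) Let x ∈ ((T ∩ X) ∩ (T ∪ X)) ∪ ((T ∩ X) ∖ (X ∖ T)). Then x ∈ X ∩ T, from which x ∈ T.

(⊆) fails; (⊇) holds.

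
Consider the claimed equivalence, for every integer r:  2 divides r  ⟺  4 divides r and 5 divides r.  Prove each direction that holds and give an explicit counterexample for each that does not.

(⇒) This fails: take r = 2. Certainly 2 ∣ 2, but 4 ∤ 2.

(⇐) Suppose 4 ∣ r and 5 ∣ r. Any common multiple of 4 and 5 is a multiple of their lcm; here gcd(4, 5) = 1, so lcm(4, 5) = 4·5 = 20, so 20 ∣ r. Since 2 ∣ 20, it follows that 2 ∣ r.

Not equivalent: only (⇐) holds.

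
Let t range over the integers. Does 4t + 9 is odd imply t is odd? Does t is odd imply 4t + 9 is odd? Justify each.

(⇐) Suppose t is odd. Since 4 is even, 4t is even for every t, so 4t + 9 has the same parity as 9, which is odd. Hence 4t + 9 is odd.

(⇒) This fails: take t = 0. Then 4t + 9 = 9, which is odd, yet t = 0 is even, not odd.

(⇒) fails; (⇐) holds.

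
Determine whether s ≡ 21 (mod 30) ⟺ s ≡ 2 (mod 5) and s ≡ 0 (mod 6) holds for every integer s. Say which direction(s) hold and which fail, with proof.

(⇒) This fails: s = 21 gives 21 ≡ 21 (mod 30) but 21 ≡ 1 (mod 5), so the conjunction on the right does not hold.

(⇐) This fails: s = 12 satisfies both congruences on the right (12 ≡ 2 mod 5 and 12 ≡ 0 mod 6) yet 12 ≡ 12 (mod 30), not 21.

Neither implication holds.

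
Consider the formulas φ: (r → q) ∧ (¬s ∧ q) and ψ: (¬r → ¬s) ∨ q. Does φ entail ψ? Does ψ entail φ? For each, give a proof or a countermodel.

Only the forward direction holds.

Forward direction. Assume the antecedent. If r is true, (¬r → ¬s) ∨ q reduces to true regardless of the other variables. If r is false, the antecedent forces (r = F, s = F, q = T), and (¬r → ¬s) ∨ q holds there. Either way (¬r → ¬s) ∨ q holds.

Converse. This fails. Under r = F, s = F, q = F, the left side is false but the right side is true.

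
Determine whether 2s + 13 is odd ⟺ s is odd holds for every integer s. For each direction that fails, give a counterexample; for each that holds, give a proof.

Not equivalent: only (⇐) holds.

(⇒) This fails: take s = 2. Then 2s + 13 = 17, which is odd, yet s = 2 is even, not odd.

(⇐) Suppose s is odd. Since 2 is even, 2s is even for every s, so 2s + 13 has the same parity as 13, which is odd. Hence 2s + 13 is odd.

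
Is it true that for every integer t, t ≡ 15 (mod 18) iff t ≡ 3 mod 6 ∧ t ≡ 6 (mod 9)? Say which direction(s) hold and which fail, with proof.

Both implications hold.

(⟹) Suppose t ≡ 15 (mod 18); write t = 18j + 15. Since 6 ∣ 18, reducing mod 6 gives t ≡ 15 ≡ 3 (mod 6); since 9 ∣ 18, reducing mod 9 gives t ≡ 15 ≡ 6 (mod 9).

(⟸) Conversely, if t ≡ 3 (mod 6) and t ≡ 6 (mod 9), then by the Chinese remainder theorem t ≡ 15 (mod 18). This is exactly t ≡ 15 (mod 18).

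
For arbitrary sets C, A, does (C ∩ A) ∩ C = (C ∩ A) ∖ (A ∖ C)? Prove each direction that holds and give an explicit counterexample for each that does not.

Both inclusions hold; the sets are equal.

Forward inclusion. Let x ∈ (C ∩ A) ∩ C. Then x ∈ C ∩ A, from which x ∈ (C ∩ A) ∖ (A ∖ C).

Reverse inclusion. Let x ∈ (C ∩ A) ∖ (A ∖ C). Then x ∈ C ∩ A, from which x ∈ (C ∩ A) ∩ C.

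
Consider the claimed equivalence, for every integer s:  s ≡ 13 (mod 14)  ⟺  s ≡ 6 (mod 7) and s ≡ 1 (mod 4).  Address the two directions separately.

(→) This fails: s = 27 gives 27 ≡ 13 (mod 14) but 27 ≡ 3 (mod 4), so the conjunction on the right does not hold.

(←) Conversely, if s ≡ 6 (mod 7) and s ≡ 1 (mod 4), then by the Chinese remainder theorem s ≡ 13 (mod 28). Since 13 ≡ 13 (mod 14) and 14 ∣ 28, we get s ≡ 13 (mod 14).

Not equivalent: only (⇐) holds.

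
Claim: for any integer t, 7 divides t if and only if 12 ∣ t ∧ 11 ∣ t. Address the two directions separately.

(⇒) This fails: take t = 7. Certainly 7 ∣ 7, but 12 ∤ 7.

(⇐) This fails: take t = 132. Both 12 ∣ 132 and 11 ∣ 132, yet 132 is not a multiple of 7 (since 132 = 18·7 + 6), so 7 ∤ 132.

Neither direction holds.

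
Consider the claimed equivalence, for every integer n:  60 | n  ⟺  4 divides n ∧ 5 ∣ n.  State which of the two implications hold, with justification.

(⟹) If 60 ∣ n, write n = 60q. Since 60 = 15·4, n = 4·(15q), so 4 ∣ n; and since 60 = 12·5, n = 5·(12q), so 5 ∣ n.

(⟸) This fails: take n = 20. Both 4 ∣ 20 and 5 ∣ 20, yet 20 is not a multiple of 60 (since 20 = 0·60 + 20), so 60 ∤ 20.

Not equivalent: only (⇒) holds.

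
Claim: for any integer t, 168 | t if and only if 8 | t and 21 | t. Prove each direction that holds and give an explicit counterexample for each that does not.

(⇒) If 168 ∣ t, write t = 168q. Since 168 = 21·8, t = 8·(21q), so 8 ∣ t; and since 168 = 8·21, t = 21·(8q), so 21 ∣ t.

(⇐) Suppose 8 ∣ t and 21 ∣ t. Any common multiple of 8 and 21 is a multiple of their lcm; here gcd(8, 21) = 1, so lcm(8, 21) = 8·21 = 168, so 168 ∣ t.

Both directions hold; the statement is true.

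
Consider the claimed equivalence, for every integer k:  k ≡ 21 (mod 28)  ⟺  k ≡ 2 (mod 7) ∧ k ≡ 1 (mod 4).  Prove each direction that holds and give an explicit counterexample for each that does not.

Neither implication holds.

Forward direction. This fails: k = 21 gives 21 ≡ 21 (mod 28) but 21 ≡ 0 (mod 7), so the conjunction on the right does not hold.

Converse. This fails: k = 9 satisfies both congruences on the right (9 ≡ 2 mod 7 and 9 ≡ 1 mod 4) yet 9 ≡ 9 (mod 28), not 21.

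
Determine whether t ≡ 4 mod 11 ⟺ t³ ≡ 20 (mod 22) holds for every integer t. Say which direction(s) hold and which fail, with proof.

[⇒] This fails: take t = 15. Then 15 ≡ 4 (mod 11), but 15³ = 3375 ≡ 9 (mod 22), not 20.

[⇐] Conversely, the residues r modulo 22 with r³ ≡ 20 (mod 22) are exactly {4}, and each is ≡ 4 (mod 11).

The forward direction fails; the converse holds.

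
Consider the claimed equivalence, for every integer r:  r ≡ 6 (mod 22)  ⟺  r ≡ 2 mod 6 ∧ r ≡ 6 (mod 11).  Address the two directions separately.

[⇒] This fails: r = 28 gives 28 ≡ 6 (mod 22) but 28 ≡ 4 (mod 6), so the conjunction on the right does not hold.

[⇐] Conversely, if r ≡ 2 (mod 6) and r ≡ 6 (mod 11), then by the Chinese remainder theorem r ≡ 50 (mod 66). Since 50 ≡ 6 (mod 22) and 22 ∣ 66, we get r ≡ 6 (mod 22).

The forward direction fails; the converse holds.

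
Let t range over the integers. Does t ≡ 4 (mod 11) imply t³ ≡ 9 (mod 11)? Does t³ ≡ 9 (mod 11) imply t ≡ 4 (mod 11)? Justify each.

(⇒) Suppose t ≡ 4 (mod 11). Write t = 11j + 4. Then (11j + 4)³ = 1331j³ + 1452j² + 528j + 64 = 11(121j³ + 132j² + 48j + 5) + 9, so t³ ≡ 9 (mod 11).

(⇐) For the converse, argue contrapositively. If t ≢ 4 (mod 11), then t is congruent to one of 0, 1, 2, 3, 5, 6, 7, 8, 9, 10 modulo 11, and these give t³ ≡ 0, 1, 8, 5, 4, 7, 2, 6, 3, 10 respectively — never 9.

Both implications hold.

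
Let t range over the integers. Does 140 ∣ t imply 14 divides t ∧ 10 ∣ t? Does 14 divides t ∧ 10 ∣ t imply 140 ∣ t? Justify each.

(⇐) This fails: take t = 70. Both 14 ∣ 70 and 10 ∣ 70, yet 70 is not a multiple of 140 (since 70 = 0·140 + 70), so 140 ∤ 70.

(⇒) If 140 ∣ t, write t = 140q. Since 140 = 10·14, t = 14·(10q), so 14 ∣ t; and since 140 = 14·10, t = 10·(14q), so 10 ∣ t.

The forward direction holds; the converse fails.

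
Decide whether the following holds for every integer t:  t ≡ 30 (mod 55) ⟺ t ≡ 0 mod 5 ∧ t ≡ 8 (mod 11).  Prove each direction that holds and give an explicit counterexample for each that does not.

(⇒) Suppose t ≡ 30 (mod 55); write t = 55j + 30. Since 5 ∣ 55, reducing mod 5 gives t ≡ 30 ≡ 0 (mod 5); since 11 ∣ 55, reducing mod 11 gives t ≡ 30 ≡ 8 (mod 11).

(⇐) Conversely, if t ≡ 0 (mod 5) and t ≡ 8 (mod 11), then by the Chinese remainder theorem t ≡ 30 (mod 55). This is exactly t ≡ 30 (mod 55).

Both directions hold; the statement is true.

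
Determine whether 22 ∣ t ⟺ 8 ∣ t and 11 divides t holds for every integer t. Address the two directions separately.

(⟸) Suppose 8 ∣ t and 11 ∣ t. Any common multiple of 8 and 11 is a multiple of their lcm; here gcd(8, 11) = 1, so lcm(8, 11) = 8·11 = 88, so 88 ∣ t. Since 22 ∣ 88, it follows that 22 ∣ t.

(⟹) This fails: take t = 22. Certainly 22 ∣ 22, but 8 ∤ 22.

Not equivalent: only (⇐) holds.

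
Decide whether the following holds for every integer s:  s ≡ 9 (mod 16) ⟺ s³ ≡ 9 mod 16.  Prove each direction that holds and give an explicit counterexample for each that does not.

(⟹) Suppose s ≡ 9 (mod 16). Write s = 16j + 9. Then (16j + 9)³ = 4096j³ + 6912j² + 3888j + 729 = 16(256j³ + 432j² + 243j + 45) + 9, so s³ ≡ 9 (mod 16).

(⟸) Conversely, suppose s³ ≡ 9 (mod 16). The only residue r in {0, …, 15} with r³ ≡ 9 (mod 16) is r = 9, so s ≡ 9 (mod 16).

Both directions hold; the statement is true.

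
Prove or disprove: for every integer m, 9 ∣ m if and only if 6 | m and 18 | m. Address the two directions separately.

[⇒] This fails: take m = 9. Certainly 9 ∣ 9, but 6 ∤ 9.

[⇐] Suppose 6 ∣ m and 18 ∣ m. Any common multiple of 6 and 18 is a multiple of their lcm; here lcm(6, 18) = 6·18/gcd(6, 18) = 108/6 = 18, so 18 ∣ m. Since 9 ∣ 18, it follows that 9 ∣ m.

Not equivalent: only (⇐) holds.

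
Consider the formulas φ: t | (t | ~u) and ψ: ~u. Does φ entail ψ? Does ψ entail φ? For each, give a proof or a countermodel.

[⇒] This fails. Under u = T, t = T, the left side is true but the right side is false.

[⇐] Assume the antecedent. If u is true, the antecedent cannot hold. If u is false, t | (t | ~u) reduces to true regardless of the other variables. Either way t | (t | ~u) holds.

Not equivalent: only (⇐) holds.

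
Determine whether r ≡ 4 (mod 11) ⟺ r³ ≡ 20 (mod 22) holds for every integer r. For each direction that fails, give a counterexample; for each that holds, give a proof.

(⇒) fails; (⇐) holds.

(⇒) This fails: take r = 15. Then 15 ≡ 4 (mod 11), but 15³ = 3375 ≡ 9 (mod 22), not 20.

(⇐) Conversely, the residues r modulo 22 with r³ ≡ 20 (mod 22) are exactly {4}, and each is ≡ 4 (mod 11).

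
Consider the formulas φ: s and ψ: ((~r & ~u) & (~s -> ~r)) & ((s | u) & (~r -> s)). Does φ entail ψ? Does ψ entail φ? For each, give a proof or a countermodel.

(⟹) This fails. Under s = T, r = T, u = F, the left side is true but the right side is false.

(⟸) Assume the antecedent. If s is true, s reduces to true regardless of the other variables. If s is false, the antecedent cannot hold. Either way s holds.

Not equivalent: only (⇐) holds.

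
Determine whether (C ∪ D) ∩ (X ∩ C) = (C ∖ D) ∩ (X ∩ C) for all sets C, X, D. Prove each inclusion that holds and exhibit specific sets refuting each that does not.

Forward inclusion. This inclusion fails. Take C = {1}, X = {1}, D = {1}; then 1 ∈ (C ∪ D) ∩ (X ∩ C) but 1 ∉ (C ∖ D) ∩ (X ∩ C).

Reverse inclusion. Let x ∈ (C ∖ D) ∩ (X ∩ C). Then x ∈ C ∩ X and x ∉ D, from which x ∈ (C ∪ D) ∩ (X ∩ C).

The sets are not equal: only the reverse inclusion holds.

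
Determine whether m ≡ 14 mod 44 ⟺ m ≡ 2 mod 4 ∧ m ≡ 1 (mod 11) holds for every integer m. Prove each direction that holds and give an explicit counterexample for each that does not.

[⇒] This fails: m = 14 gives 14 ≡ 14 (mod 44) but 14 ≡ 3 (mod 11), so the conjunction on the right does not hold.

[⇐] This fails: m = 34 satisfies both congruences on the right (34 ≡ 2 mod 4 and 34 ≡ 1 mod 11) yet 34 ≡ 34 (mod 44), not 14.

Both directions fail.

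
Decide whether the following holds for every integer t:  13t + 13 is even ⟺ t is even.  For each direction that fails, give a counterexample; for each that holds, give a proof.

Forward direction. This fails: t = 5 gives 13t + 13 = 78, which is even, but 5 is odd, not even.

Converse. This also fails: t = 2 is even, but 13t + 13 = 39 is odd, not even.

Neither implication holds.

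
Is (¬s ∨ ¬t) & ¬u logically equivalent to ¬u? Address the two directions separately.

Not equivalent: only (⇒) holds.

(→) Assume the antecedent. If s is true, the antecedent forces (s = T, t = F, u = F), and ¬u holds there. If s is false, the antecedent forces (s = F, t = F, u = F) or (s = F, t = T, u = F), and ¬u holds there. Either way ¬u holds.

(←) This fails. Under s = T, t = T, u = F, the left side is false but the right side is true.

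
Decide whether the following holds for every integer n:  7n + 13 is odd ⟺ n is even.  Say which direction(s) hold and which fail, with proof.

Forward direction. Suppose 7n + 13 is odd. Since 7 is odd, 7n and n have the same parity, so 7n + 13 ≡ n + 13 (mod 2). As 13 is odd, 7n + 13 is odd exactly when n is even. Thus n is even.

Converse. Suppose n is even; write n = 2j. Then 7n + 13 = 7·(2j) + 13 = 2·7j + 13, which is odd.

Both directions hold.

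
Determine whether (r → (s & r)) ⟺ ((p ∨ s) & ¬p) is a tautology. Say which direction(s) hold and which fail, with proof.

(→) This fails. Under s = F, p = F, r = F, the left side is true but the right side is false.

(←) Assume the antecedent. If s is true, r → (s & r) reduces to true regardless of the other variables. If s is false, the antecedent cannot hold. Either way r → (s & r) holds.

Only the converse holds.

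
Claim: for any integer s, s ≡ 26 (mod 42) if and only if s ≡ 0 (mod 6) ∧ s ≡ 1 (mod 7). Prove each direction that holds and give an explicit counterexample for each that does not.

(→) This fails: s = 26 gives 26 ≡ 26 (mod 42) but 26 ≡ 2 (mod 6), so the conjunction on the right does not hold.

(←) This fails: s = 36 satisfies both congruences on the right (36 ≡ 0 mod 6 and 36 ≡ 1 mod 7) yet 36 ≡ 36 (mod 42), not 26.

Neither direction holds.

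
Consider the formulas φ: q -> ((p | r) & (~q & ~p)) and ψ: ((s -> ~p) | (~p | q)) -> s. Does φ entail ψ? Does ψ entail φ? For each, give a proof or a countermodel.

Forward direction. This fails. Under r = F, p = F, q = F, s = F, the left side is true but the right side is false.

Converse. This fails. Under r = F, p = F, q = T, s = T, the left side is false but the right side is true.

Neither implication holds.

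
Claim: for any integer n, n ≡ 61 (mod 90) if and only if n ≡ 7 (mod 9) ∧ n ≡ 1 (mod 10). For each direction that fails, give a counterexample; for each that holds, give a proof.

[⇒] Suppose n ≡ 61 (mod 90); write n = 90j + 61. Since 9 ∣ 90, reducing mod 9 gives n ≡ 61 ≡ 7 (mod 9); since 10 ∣ 90, reducing mod 10 gives n ≡ 61 ≡ 1 (mod 10).

[⇐] Conversely, if n ≡ 7 (mod 9) and n ≡ 1 (mod 10), then by the Chinese remainder theorem n ≡ 61 (mod 90). This is exactly n ≡ 61 (mod 90).

Equivalent; both directions hold.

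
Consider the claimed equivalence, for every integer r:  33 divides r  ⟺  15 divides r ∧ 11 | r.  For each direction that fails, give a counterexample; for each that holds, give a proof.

(⇒) This fails: take r = 33. Certainly 33 ∣ 33, but 15 ∤ 33.

(⇐) Suppose 15 ∣ r and 11 ∣ r. Any common multiple of 15 and 11 is a multiple of their lcm; here gcd(15, 11) = 1, so lcm(15, 11) = 15·11 = 165, so 165 ∣ r. Since 33 ∣ 165, it follows that 33 ∣ r.

Only the converse holds.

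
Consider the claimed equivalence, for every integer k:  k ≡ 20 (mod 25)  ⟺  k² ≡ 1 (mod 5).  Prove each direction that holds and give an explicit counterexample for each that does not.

[⇒] This fails: take k = 20. Then 20 ≡ 20 (mod 25), but 20² = 400 ≡ 0 (mod 5), not 1.

[⇐] This fails: take k = 1. Then 1² = 1 ≡ 1 (mod 5), yet 1 ≡ 1 (mod 25), not 20.

Neither implication holds.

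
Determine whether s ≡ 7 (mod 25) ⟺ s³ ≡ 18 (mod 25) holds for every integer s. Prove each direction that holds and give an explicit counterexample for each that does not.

(⟹) Suppose s ≡ 7 (mod 25). Write s = 25j + 7. Then (25j + 7)³ = 15625j³ + 13125j² + 3675j + 343 = 25(625j³ + 525j² + 147j + 13) + 18, so s³ ≡ 18 (mod 25).

(⟸) Conversely, suppose s³ ≡ 18 (mod 25). The only residue r in {0, …, 24} with r³ ≡ 18 (mod 25) is r = 7, so s ≡ 7 (mod 25).

Both implications hold.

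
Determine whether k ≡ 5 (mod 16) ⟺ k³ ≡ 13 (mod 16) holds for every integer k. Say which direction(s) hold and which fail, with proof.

Converse. Suppose k³ ≡ 13 (mod 16). The only residue r in {0, …, 15} with r³ ≡ 13 (mod 16) is r = 5, so k ≡ 5 (mod 16).

Forward direction. Suppose k ≡ 5 (mod 16). Write k = 16j + 5. Then (16j + 5)³ = 4096j³ + 3840j² + 1200j + 125 = 16(256j³ + 240j² + 75j + 7) + 13, so k³ ≡ 13 (mod 16).

Both directions hold.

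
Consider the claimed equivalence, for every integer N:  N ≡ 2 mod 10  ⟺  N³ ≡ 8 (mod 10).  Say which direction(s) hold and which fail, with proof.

(⟹) Suppose N ≡ 2 mod 10. Write N = 10j + 2. Then (10j + 2)³ = 1000j³ + 600j² + 120j + 8 = 10(100j³ + 60j² + 12j) + 8, so N³ ≡ 8 (mod 10).

(⟸) Conversely, suppose N³ ≡ 8 (mod 10). The only residue r in {0, …, 9} with r³ ≡ 8 (mod 10) is r = 2, so N ≡ 2 (mod 10).

Both directions hold.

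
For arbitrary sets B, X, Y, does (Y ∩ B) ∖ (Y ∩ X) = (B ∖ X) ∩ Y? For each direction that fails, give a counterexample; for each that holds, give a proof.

Both inclusions hold.

(⊆) Let x ∈ (Y ∩ B) ∖ (Y ∩ X). Then x ∈ B ∩ Y and x ∉ X, from which x ∈ (B ∖ X) ∩ Y.

(⊇) Let x ∈ (B ∖ X) ∩ Y. Then x ∈ B ∩ Y and x ∉ X, from which x ∈ (Y ∩ B) ∖ (Y ∩ X).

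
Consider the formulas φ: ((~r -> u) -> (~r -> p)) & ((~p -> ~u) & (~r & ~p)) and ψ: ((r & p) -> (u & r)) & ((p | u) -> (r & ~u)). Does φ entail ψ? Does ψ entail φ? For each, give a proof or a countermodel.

Only the forward implication holds.

(⟹) Assume the antecedent. If u is true, the antecedent cannot hold. If u is false, the antecedent forces (u = F, r = F, p = F), and the consequent holds there. Either way the consequent holds.

(⟸) This fails. Under u = F, r = T, p = F, the left side is false but the right side is true.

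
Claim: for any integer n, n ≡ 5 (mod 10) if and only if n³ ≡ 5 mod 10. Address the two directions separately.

Both directions hold.

[⇒] Suppose n ≡ 5 (mod 10). Write n = 10j + 5. Then (10j + 5)³ = 1000j³ + 1500j² + 750j + 125 = 10(100j³ + 150j² + 75j + 12) + 5, so n³ ≡ 5 (mod 10).

[⇐] For the converse, argue contrapositively. If n ≢ 5 (mod 10), then n is congruent to one of 0, 1, 2, 3, 4, 6, 7, 8, 9 modulo 10, and these give n³ ≡ 0, 1, 8, 7, 4, 6, 3, 2, 9 respectively — never 5.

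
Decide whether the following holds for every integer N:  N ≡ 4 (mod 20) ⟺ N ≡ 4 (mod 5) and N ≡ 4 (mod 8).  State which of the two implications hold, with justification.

(⟹) This fails: N = 24 gives 24 ≡ 4 (mod 20) but 24 ≡ 0 (mod 8), so the conjunction on the right does not hold.

(⟸) Conversely, if N ≡ 4 (mod 5) and N ≡ 4 (mod 8), then by the Chinese remainder theorem N ≡ 4 (mod 40). Since 4 ≡ 4 (mod 20) and 20 ∣ 40, we get N ≡ 4 (mod 20).

(⇒) fails; (⇐) holds.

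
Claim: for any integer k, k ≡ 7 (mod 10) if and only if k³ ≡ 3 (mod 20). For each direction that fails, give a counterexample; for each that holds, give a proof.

(⇒) fails; (⇐) holds.

Forward direction. This fails: take k = 17. Then 17 ≡ 7 (mod 10), but 17³ = 4913 ≡ 13 (mod 20), not 3.

Converse. The residues r modulo 20 with r³ ≡ 3 (mod 20) are exactly {7}, and each is ≡ 7 (mod 10).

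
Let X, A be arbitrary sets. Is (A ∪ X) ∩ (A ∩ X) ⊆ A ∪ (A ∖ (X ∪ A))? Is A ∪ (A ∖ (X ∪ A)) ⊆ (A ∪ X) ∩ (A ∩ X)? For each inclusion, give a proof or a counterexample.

Only the forward inclusion holds.

(⟹) Let x ∈ (A ∪ X) ∩ (A ∩ X). Then x ∈ X ∩ A, from which x ∈ A ∪ (A ∖ (X ∪ A)).

(⟸) This inclusion fails. Take X = ∅, A = {1}; then 1 ∈ A ∪ (A ∖ (X ∪ A)) but 1 ∉ (A ∪ X) ∩ (A ∩ X).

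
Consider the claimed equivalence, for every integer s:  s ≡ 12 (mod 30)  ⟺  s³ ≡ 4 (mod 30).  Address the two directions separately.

(⇒) This fails: take s = 12. Then 12 ≡ 12 (mod 30), but 12³ = 1728 ≡ 18 (mod 30), not 4.

(⇐) This fails: take s = 4. Then 4³ = 64 ≡ 4 (mod 30), yet 4 ≡ 4 (mod 30), not 12.

Neither direction holds.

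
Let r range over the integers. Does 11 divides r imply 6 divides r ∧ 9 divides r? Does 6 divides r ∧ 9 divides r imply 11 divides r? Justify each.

(→) This fails: take r = 11. Certainly 11 ∣ 11, but 6 ∤ 11.

(←) This fails: take r = 18. Both 6 ∣ 18 and 9 ∣ 18, yet 18 is not a multiple of 11 (since 18 = 1·11 + 7), so 11 ∤ 18.

Neither direction holds.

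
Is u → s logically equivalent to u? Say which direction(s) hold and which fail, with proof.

(⟹) This fails. Under u = F, s = F, the left side is true but the right side is false.

(⟸) This fails. Under u = T, s = F, the left side is false but the right side is true.

Neither direction holds.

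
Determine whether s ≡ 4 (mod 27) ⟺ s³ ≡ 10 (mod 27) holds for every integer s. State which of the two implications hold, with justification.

Only the forward direction holds.

[⇒] Suppose s ≡ 4 (mod 27). Write s = 27j + 4. Then (27j + 4)³ = 19683j³ + 8748j² + 1296j + 64 = 27(729j³ + 324j² + 48j + 2) + 10, so s³ ≡ 10 (mod 27).

[⇐] This fails: take s = 13. Then 13³ = 2197 ≡ 10 (mod 27), yet 13 ≡ 13 (mod 27), not 4.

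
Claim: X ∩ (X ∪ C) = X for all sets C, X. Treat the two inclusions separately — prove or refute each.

(⊆) Let x ∈ X ∩ (X ∪ C). Then either x ∈ X and x ∉ C; or x ∈ C ∩ X. In each case x ∈ X, so X ∩ (X ∪ C) ⊆ X.

(⊇) Let x ∈ X. Then either x ∈ X and x ∉ C; or x ∈ C ∩ X. In each case x ∈ X ∩ (X ∪ C), so X ⊆ X ∩ (X ∪ C).

Both inclusions hold; the sets are equal.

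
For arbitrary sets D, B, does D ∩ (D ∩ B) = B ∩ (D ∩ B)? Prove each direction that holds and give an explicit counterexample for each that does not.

Both inclusions hold; the sets are equal.

(⟸) Let x ∈ B ∩ (D ∩ B). Then x ∈ D ∩ B, from which x ∈ D ∩ (D ∩ B).

(⟹) Let x ∈ D ∩ (D ∩ B). Then x ∈ D ∩ B, from which x ∈ B ∩ (D ∩ B).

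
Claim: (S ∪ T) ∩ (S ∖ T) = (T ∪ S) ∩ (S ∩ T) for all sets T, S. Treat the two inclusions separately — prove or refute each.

Both inclusions fail.

(⟹) This inclusion fails. Take T = ∅, S = {1}; then 1 ∈ (S ∪ T) ∩ (S ∖ T) but 1 ∉ (T ∪ S) ∩ (S ∩ T).

(⟸) This inclusion fails. Take T = {1}, S = {1}; then 1 ∈ (T ∪ S) ∩ (S ∩ T) but 1 ∉ (S ∪ T) ∩ (S ∖ T).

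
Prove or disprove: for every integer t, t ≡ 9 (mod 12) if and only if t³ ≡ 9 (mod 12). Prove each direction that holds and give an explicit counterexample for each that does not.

Both directions hold.

[⇒] Suppose t ≡ 9 (mod 12). Write t = 12j + 9. Then (12j + 9)³ = 1728j³ + 3888j² + 2916j + 729 = 12(144j³ + 324j² + 243j + 60) + 9, so t³ ≡ 9 (mod 12).

[⇐] Conversely, suppose t³ ≡ 9 (mod 12). The only residue r in {0, …, 11} with r³ ≡ 9 (mod 12) is r = 9, so t ≡ 9 (mod 12).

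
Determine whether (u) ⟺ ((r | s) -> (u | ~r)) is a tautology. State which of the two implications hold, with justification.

Forward direction. Assume the antecedent. If r is true, the antecedent forces (r = T, s = F, u = T) or (r = T, s = T, u = T), and (r | s) -> (u | ~r) holds there. If r is false, (r | s) -> (u | ~r) reduces to true regardless of the other variables. Either way (r | s) -> (u | ~r) holds.

Converse. This fails. Under r = F, s = F, u = F, the left side is false but the right side is true.

Only the forward direction holds.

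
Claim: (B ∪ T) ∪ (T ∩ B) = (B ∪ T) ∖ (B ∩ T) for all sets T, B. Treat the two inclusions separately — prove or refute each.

(⊆) This inclusion fails. Take T = {1}, B = {1}; then 1 ∈ (B ∪ T) ∪ (T ∩ B) but 1 ∉ (B ∪ T) ∖ (B ∩ T).

(⊇) Let x ∈ (B ∪ T) ∖ (B ∩ T). Then either x ∈ T and x ∉ B; or x ∈ B and x ∉ T. In each case x ∈ (B ∪ T) ∪ (T ∩ B), so (B ∪ T) ∖ (B ∩ T) ⊆ (B ∪ T) ∪ (T ∩ B).

Only the reverse inclusion holds.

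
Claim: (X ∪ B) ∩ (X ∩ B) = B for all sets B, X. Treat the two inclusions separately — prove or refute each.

The sets are not equal: only the forward inclusion holds.

(⊇) This inclusion fails. Take B = {1}, X = ∅; then 1 ∈ B but 1 ∉ (X ∪ B) ∩ (X ∩ B).

(⊆) Let x ∈ (X ∪ B) ∩ (X ∩ B). Then x ∈ B ∩ X, from which x ∈ B.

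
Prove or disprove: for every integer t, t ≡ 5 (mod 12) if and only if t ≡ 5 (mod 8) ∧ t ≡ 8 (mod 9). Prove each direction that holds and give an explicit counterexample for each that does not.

(⟸) If t ≡ 5 (mod 8) and t ≡ 8 (mod 9), then by the Chinese remainder theorem t ≡ 53 (mod 72). Since 53 ≡ 5 (mod 12) and 12 ∣ 72, we get t ≡ 5 (mod 12).

(⟹) This fails: t = 65 gives 65 ≡ 5 (mod 12) but 65 ≡ 1 (mod 8), so the conjunction on the right does not hold.

Only the reverse direction holds.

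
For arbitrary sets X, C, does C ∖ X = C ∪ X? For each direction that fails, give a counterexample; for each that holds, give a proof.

Only the forward inclusion holds.

(⟹) Let x ∈ C ∖ X. Then x ∈ C and x ∉ X, from which x ∈ C ∪ X.

(⟸) This inclusion fails. Take X = {1}, C = ∅; then 1 ∈ C ∪ X but 1 ∉ C ∖ X.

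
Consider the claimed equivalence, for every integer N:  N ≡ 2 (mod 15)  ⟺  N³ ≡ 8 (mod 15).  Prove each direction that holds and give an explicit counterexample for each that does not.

(⟹) Suppose N ≡ 2 (mod 15). Write N = 15j + 2. Then (15j + 2)³ = 3375j³ + 1350j² + 180j + 8 = 15(225j³ + 90j² + 12j) + 8, so N³ ≡ 8 (mod 15).

(⟸) Conversely, suppose N³ ≡ 8 (mod 15). The only residue r in {0, …, 14} with r³ ≡ 8 (mod 15) is r = 2, so N ≡ 2 (mod 15).

Equivalent; both directions hold.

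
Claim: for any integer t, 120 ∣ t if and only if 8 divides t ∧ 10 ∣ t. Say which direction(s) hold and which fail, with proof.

Not equivalent: only (⇒) holds.

(⇐) This fails: take t = 40. Both 8 ∣ 40 and 10 ∣ 40, yet 40 is not a multiple of 120 (since 40 = 0·120 + 40), so 120 ∤ 40.

(⇒) If 120 ∣ t, write t = 120q. Since 120 = 15·8, t = 8·(15q), so 8 ∣ t; and since 120 = 12·10, t = 10·(12q), so 10 ∣ t.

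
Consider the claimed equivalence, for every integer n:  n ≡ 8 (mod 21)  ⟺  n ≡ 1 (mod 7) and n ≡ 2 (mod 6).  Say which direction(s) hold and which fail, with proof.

Only the reverse direction holds.

[⇒] This fails: n = 29 gives 29 ≡ 8 (mod 21) but 29 ≡ 5 (mod 6), so the conjunction on the right does not hold.

[⇐] Conversely, if n ≡ 1 (mod 7) and n ≡ 2 (mod 6), then by the Chinese remainder theorem n ≡ 8 (mod 42). Since 8 ≡ 8 (mod 21) and 21 ∣ 42, we get n ≡ 8 (mod 21).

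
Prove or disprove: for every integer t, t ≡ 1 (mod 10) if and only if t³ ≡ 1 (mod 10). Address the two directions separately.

(⇒) Suppose t ≡ 1 (mod 10). Write t = 10j + 1. Then (10j + 1)³ = 1000j³ + 300j² + 30j + 1 = 10(100j³ + 30j² + 3j) + 1, so t³ ≡ 1 (mod 10).

(⇐) For the converse, argue contrapositively. If t ≢ 1 (mod 10), then t is congruent to one of 0, 2, 3, 4, 5, 6, 7, 8, 9 modulo 10, and these give t³ ≡ 0, 8, 7, 4, 5, 6, 3, 2, 9 respectively — never 1.

Both implications hold.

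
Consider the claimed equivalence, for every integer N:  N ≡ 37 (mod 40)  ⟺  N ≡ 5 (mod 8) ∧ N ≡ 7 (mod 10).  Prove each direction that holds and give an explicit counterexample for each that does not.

Equivalent; both directions hold.

Forward direction. Suppose N ≡ 37 (mod 40); write N = 40j + 37. Since 8 ∣ 40, reducing mod 8 gives N ≡ 37 ≡ 5 (mod 8); since 10 ∣ 40, reducing mod 10 gives N ≡ 37 ≡ 7 (mod 10).

Converse. If N ≡ 5 (mod 8) and N ≡ 7 (mod 10), then by the Chinese remainder theorem N ≡ 37 (mod 40). This is exactly N ≡ 37 (mod 40).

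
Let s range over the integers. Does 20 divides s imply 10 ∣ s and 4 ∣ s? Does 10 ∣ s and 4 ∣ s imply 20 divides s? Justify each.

Both directions hold.

[⇒] If 20 ∣ s, write s = 20q. Since 20 = 2·10, s = 10·(2q), so 10 ∣ s; and since 20 = 5·4, s = 4·(5q), so 4 ∣ s.

[⇐] Suppose 10 ∣ s and 4 ∣ s. Any common multiple of 10 and 4 is a multiple of their lcm; here lcm(10, 4) = 10·4/gcd(10, 4) = 40/2 = 20, so 20 ∣ s.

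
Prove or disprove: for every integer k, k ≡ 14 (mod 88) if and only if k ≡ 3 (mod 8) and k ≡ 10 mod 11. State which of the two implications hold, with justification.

Neither direction holds.

[⇒] This fails: k = 14 gives 14 ≡ 14 (mod 88) but 14 ≡ 6 (mod 8), so the conjunction on the right does not hold.

[⇐] This fails: k = 43 satisfies both congruences on the right (43 ≡ 3 mod 8 and 43 ≡ 10 mod 11) yet 43 ≡ 43 (mod 88), not 14.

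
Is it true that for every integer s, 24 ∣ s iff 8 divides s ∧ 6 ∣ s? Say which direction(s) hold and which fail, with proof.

(←) Suppose 8 ∣ s and 6 ∣ s. Any common multiple of 8 and 6 is a multiple of their lcm; here lcm(8, 6) = 8·6/gcd(8, 6) = 48/2 = 24, so 24 ∣ s.

(→) If 24 ∣ s, write s = 24q. Since 24 = 3·8, s = 8·(3q), so 8 ∣ s; and since 24 = 4·6, s = 6·(4q), so 6 ∣ s.

Both directions hold.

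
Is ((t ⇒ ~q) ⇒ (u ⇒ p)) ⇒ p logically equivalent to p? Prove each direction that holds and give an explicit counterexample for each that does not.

Not equivalent: only (⇐) holds.

(⇒) This fails. Under p = F, u = T, q = F, t = F, the left side is true but the right side is false.

(⇐) Assume the antecedent. If p is true, ((t ⇒ ~q) ⇒ (u ⇒ p)) ⇒ p reduces to true regardless of the other variables. If p is false, the antecedent cannot hold. Either way ((t ⇒ ~q) ⇒ (u ⇒ p)) ⇒ p holds.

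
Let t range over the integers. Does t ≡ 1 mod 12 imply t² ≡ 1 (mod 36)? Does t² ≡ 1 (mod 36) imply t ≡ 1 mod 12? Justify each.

(⇒) fails and (⇐) fails.

Forward direction. This fails: take t = 13. Then 13 ≡ 1 (mod 12), but 13² = 169 ≡ 25 (mod 36), not 1.

Converse. This fails: take t = 17. Then 17² = 289 ≡ 1 (mod 36), yet 17 ≡ 5 (mod 12), not 1.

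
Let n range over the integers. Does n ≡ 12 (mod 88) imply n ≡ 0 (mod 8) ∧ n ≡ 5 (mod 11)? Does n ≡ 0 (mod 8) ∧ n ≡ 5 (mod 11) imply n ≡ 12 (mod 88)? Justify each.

(⟹) This fails: n = 12 gives 12 ≡ 12 (mod 88) but 12 ≡ 4 (mod 8), so the conjunction on the right does not hold.

(⟸) This fails: n = 16 satisfies both congruences on the right (16 ≡ 0 mod 8 and 16 ≡ 5 mod 11) yet 16 ≡ 16 (mod 88), not 12.

Neither direction holds.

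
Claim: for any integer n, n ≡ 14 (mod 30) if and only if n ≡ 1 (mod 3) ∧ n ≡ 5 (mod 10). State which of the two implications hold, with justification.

Forward direction. This fails: n = 14 gives 14 ≡ 14 (mod 30) but 14 ≡ 2 (mod 3), so the conjunction on the right does not hold.

Converse. This fails: n = 25 satisfies both congruences on the right (25 ≡ 1 mod 3 and 25 ≡ 5 mod 10) yet 25 ≡ 25 (mod 30), not 14.

Neither implication holds.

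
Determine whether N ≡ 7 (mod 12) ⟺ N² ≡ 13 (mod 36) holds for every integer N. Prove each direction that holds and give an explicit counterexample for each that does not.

(⟹) This fails: take N = 19. Then 19 ≡ 7 (mod 12), but 19² = 361 ≡ 1 (mod 36), not 13.

(⟸) This fails: take N = 11. Then 11² = 121 ≡ 13 (mod 36), yet 11 ≡ 11 (mod 12), not 7.

Neither direction holds.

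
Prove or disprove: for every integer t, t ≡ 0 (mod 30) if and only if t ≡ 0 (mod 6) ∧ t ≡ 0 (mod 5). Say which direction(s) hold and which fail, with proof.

Forward direction. Suppose t ≡ 0 (mod 30); write t = 30j + 0. Since 6 ∣ 30, reducing mod 6 gives t ≡ 0 (mod 6); since 5 ∣ 30, reducing mod 5 gives t ≡ 0 (mod 5).

Converse. If t ≡ 0 (mod 6) and t ≡ 0 (mod 5), then by the Chinese remainder theorem t ≡ 0 (mod 30). This is exactly t ≡ 0 (mod 30).

Both directions hold; the statement is true.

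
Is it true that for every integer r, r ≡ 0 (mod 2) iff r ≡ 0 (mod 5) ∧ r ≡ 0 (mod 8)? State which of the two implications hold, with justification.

(⇒) This fails: r = 2 gives 2 ≡ 0 (mod 2) but 2 ≡ 2 (mod 5), so the conjunction on the right does not hold.

(⇐) Conversely, if r ≡ 0 (mod 5) and r ≡ 0 (mod 8), then by the Chinese remainder theorem r ≡ 0 (mod 40). Since 0 ≡ 0 (mod 2) and 2 ∣ 40, we get r ≡ 0 (mod 2).

Only the reverse direction holds.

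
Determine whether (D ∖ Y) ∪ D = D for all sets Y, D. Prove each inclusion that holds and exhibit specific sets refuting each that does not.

Reverse inclusion. Let x ∈ D. Then either x ∈ D and x ∉ Y; or x ∈ Y ∩ D. In each case x ∈ (D ∖ Y) ∪ D, so D ⊆ (D ∖ Y) ∪ D.

Forward inclusion. Let x ∈ (D ∖ Y) ∪ D. Then either x ∈ D and x ∉ Y; or x ∈ Y ∩ D. In each case x ∈ D, so (D ∖ Y) ∪ D ⊆ D.

The two sets are equal.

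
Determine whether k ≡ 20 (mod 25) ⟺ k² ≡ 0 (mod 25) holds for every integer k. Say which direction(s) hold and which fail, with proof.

The forward direction holds; the converse fails.

(⟹) Suppose k ≡ 20 (mod 25). Write k = 25j + 20. Then (25j + 20)² = 625j² + 1000j + 400 = 25(25j² + 40j + 16) + 0, so k² ≡ 0 (mod 25).

(⟸) This fails: take k = 0. Then 0² = 0 ≡ 0 (mod 25), yet 0 ≡ 0 (mod 25), not 20.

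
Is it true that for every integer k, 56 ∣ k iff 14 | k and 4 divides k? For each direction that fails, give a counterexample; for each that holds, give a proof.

Only the forward implication holds.

(←) This fails: take k = 28. Both 14 ∣ 28 and 4 ∣ 28, yet 28 is not a multiple of 56 (since 28 = 0·56 + 28), so 56 ∤ 28.

(→) If 56 ∣ k, write k = 56q. Since 56 = 4·14, k = 14·(4q), so 14 ∣ k; and since 56 = 14·4, k = 4·(14q), so 4 ∣ k.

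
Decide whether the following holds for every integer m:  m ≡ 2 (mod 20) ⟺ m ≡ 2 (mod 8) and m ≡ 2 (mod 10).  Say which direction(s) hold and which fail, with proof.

Not equivalent: only (⇐) holds.

(→) This fails: m = 22 gives 22 ≡ 2 (mod 20) but 22 ≡ 6 (mod 8), so the conjunction on the right does not hold.

(←) Conversely, if m ≡ 2 (mod 8) and m ≡ 2 (mod 10), then by the Chinese remainder theorem m ≡ 2 (mod 40). Since 2 ≡ 2 (mod 20) and 20 ∣ 40, we get m ≡ 2 (mod 20).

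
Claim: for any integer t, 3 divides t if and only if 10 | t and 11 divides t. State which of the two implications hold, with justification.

Both directions fail.

(→) This fails: take t = 3. Certainly 3 ∣ 3, but 10 ∤ 3.

(←) This fails: take t = 110. Both 10 ∣ 110 and 11 ∣ 110, yet 110 is not a multiple of 3 (since 110 = 36·3 + 2), so 3 ∤ 110.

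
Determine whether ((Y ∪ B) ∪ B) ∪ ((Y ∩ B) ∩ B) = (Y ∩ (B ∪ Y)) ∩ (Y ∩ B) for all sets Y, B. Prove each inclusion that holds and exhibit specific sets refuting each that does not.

Only the reverse inclusion holds.

(⊆) This inclusion fails. Take Y = {1}, B = ∅; then 1 ∈ ((Y ∪ B) ∪ B) ∪ ((Y ∩ B) ∩ B) but 1 ∉ (Y ∩ (B ∪ Y)) ∩ (Y ∩ B).

(⊇) Let x ∈ (Y ∩ (B ∪ Y)) ∩ (Y ∩ B). Then x ∈ Y ∩ B, from which x ∈ ((Y ∪ B) ∪ B) ∪ ((Y ∩ B) ∩ B).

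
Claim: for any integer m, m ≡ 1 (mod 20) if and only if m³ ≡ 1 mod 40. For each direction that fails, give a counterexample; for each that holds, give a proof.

Not equivalent: only (⇐) holds.

(⟸) The residues r modulo 40 with r³ ≡ 1 (mod 40) are exactly {1}, and each is ≡ 1 (mod 20).

(⟹) This fails: take m = 21. Then 21 ≡ 1 (mod 20), but 21³ = 9261 ≡ 21 (mod 40), not 1.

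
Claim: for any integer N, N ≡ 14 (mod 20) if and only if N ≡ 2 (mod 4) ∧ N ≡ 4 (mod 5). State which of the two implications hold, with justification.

(⇒) Suppose N ≡ 14 (mod 20); write N = 20j + 14. Since 4 ∣ 20, reducing mod 4 gives N ≡ 14 ≡ 2 (mod 4); since 5 ∣ 20, reducing mod 5 gives N ≡ 14 ≡ 4 (mod 5).

(⇐) Conversely, if N ≡ 2 (mod 4) and N ≡ 4 (mod 5), then by the Chinese remainder theorem N ≡ 14 (mod 20). This is exactly N ≡ 14 (mod 20).

Equivalent; both directions hold.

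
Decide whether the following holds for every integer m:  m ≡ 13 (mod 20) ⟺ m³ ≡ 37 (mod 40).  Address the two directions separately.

(⟹) This fails: take m = 33. Then 33 ≡ 13 (mod 20), but 33³ = 35937 ≡ 17 (mod 40), not 37.

(⟸) Conversely, the residues r modulo 40 with r³ ≡ 37 (mod 40) are exactly {13}, and each is ≡ 13 (mod 20).

The forward direction fails; the converse holds.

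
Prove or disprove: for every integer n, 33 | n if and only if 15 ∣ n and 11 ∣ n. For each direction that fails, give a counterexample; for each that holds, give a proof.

Only the reverse direction holds.

(→) This fails: take n = 33. Certainly 33 ∣ 33, but 15 ∤ 33.

(←) Suppose 15 ∣ n and 11 ∣ n. Any common multiple of 15 and 11 is a multiple of their lcm; here gcd(15, 11) = 1, so lcm(15, 11) = 15·11 = 165, so 165 ∣ n. Since 33 ∣ 165, it follows that 33 ∣ n.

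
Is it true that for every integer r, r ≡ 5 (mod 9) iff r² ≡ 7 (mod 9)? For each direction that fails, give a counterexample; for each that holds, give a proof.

(⟹) Suppose r ≡ 5 (mod 9). Write r = 9j + 5. Then (9j + 5)² = 81j² + 90j + 25 = 9(9j² + 10j + 2) + 7, so r² ≡ 7 (mod 9).

(⟸) This fails: take r = 4. Then 4² = 16 ≡ 7 (mod 9), yet 4 ≡ 4 (mod 9), not 5.

Only the forward implication holds.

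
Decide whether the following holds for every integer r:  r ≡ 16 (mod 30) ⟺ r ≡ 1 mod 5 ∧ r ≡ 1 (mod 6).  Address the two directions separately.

(⇒) This fails: r = 16 gives 16 ≡ 16 (mod 30) but 16 ≡ 4 (mod 6), so the conjunction on the right does not hold.

(⇐) This fails: r = 1 satisfies both congruences on the right (1 ≡ 1 mod 5 and 1 ≡ 1 mod 6) yet 1 ≡ 1 (mod 30), not 16.

Neither implication holds.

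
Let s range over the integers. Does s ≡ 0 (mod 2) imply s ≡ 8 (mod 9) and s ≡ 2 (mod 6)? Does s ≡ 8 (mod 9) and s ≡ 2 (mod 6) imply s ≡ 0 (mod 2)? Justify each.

The forward direction fails; the converse holds.

(→) This fails: s = 0 gives 0 ≡ 0 (mod 2) but 0 ≡ 0 (mod 9), so the conjunction on the right does not hold.

(←) Conversely, if s ≡ 8 (mod 9) and s ≡ 2 (mod 6), then by the Chinese remainder theorem s ≡ 8 (mod 18). Since 8 ≡ 0 (mod 2) and 2 ∣ 18, we get s ≡ 0 (mod 2).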